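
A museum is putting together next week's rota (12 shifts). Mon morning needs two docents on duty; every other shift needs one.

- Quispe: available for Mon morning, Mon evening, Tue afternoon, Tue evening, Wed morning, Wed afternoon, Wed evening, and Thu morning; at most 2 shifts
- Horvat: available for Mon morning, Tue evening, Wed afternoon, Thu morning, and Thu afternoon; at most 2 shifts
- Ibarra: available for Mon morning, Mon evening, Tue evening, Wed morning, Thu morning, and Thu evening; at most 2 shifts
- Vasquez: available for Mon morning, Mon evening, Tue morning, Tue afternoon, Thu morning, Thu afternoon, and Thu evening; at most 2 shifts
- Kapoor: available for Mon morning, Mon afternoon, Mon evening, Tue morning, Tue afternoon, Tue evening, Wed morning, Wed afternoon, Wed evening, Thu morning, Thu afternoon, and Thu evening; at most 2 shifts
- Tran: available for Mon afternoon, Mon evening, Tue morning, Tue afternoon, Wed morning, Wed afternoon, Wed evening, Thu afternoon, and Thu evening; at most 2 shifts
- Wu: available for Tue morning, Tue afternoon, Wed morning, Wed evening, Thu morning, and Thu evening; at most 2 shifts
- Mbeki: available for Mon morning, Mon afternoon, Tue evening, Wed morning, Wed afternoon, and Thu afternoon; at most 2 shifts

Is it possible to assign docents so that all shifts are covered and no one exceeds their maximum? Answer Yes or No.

One valid schedule: Mon morning→Ibarra+Mbeki, Mon afternoon→Kapoor, Mon evening→Quispe, Tue morning→Vasquez, Tue afternoon→Vasquez, Tue evening→Horvat, Wed morning→Tran, Wed afternoon→Horvat, Wed evening→Quispe, Thu morning→Wu, Thu afternoon→Kapoor, Thu evening→Ibarra.
Loads: Quispe 2/2, Horvat 2/2, Ibarra 2/2, Vasquez 2/2, Kapoor 2/2, Tran 1/2, Wu 1/2, Mbeki 1/2 — all within limits.

Yes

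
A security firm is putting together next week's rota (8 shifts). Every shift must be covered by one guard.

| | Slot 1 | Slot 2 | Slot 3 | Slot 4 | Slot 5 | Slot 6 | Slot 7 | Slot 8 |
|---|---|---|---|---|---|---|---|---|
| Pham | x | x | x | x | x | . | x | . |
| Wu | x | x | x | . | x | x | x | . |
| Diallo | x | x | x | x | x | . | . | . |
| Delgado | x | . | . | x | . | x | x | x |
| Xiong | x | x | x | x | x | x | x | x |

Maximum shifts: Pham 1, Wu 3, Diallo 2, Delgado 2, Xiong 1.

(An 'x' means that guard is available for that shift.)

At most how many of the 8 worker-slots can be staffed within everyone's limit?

8

Total capacity across all guards is 1+3+2+2+1 = 9, and 8 slots are needed, so at most 8 can be filled.
An assignment achieving 8: Slot 1→Diallo, Slot 2→Pham, Slot 3→Wu, Slot 4→Diallo, Slot 5→Wu, Slot 6→Wu, Slot 7→Delgado, Slot 8→Delgado.
Loads: Pham 1/1, Wu 3/3, Diallo 2/2, Delgado 2/2, Xiong 0/1.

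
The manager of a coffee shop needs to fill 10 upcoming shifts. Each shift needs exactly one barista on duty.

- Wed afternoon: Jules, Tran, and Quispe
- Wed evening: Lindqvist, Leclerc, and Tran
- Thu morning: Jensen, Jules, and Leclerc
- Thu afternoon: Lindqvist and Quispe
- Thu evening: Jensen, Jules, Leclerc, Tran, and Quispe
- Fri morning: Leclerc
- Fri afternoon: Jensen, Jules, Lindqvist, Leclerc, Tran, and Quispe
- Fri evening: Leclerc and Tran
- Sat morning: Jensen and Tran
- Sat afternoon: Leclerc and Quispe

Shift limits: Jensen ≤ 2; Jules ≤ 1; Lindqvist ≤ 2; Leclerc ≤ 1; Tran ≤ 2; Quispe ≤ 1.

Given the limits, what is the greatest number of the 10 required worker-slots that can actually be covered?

Total capacity across all baristas is 2+1+2+1+2+1 = 9, and 10 slots are needed, so at most 9 can be filled.
An assignment achieving 9: Wed afternoon→Jules, Wed evening→Lindqvist, Thu morning→Jensen, Thu afternoon→Lindqvist, Thu evening→Tran, Fri morning→Leclerc, Fri evening→Tran, Sat morning→Jensen, Sat afternoon→Quispe.
Loads: Jensen 2/2, Jules 1/1, Lindqvist 2/2, Leclerc 1/1, Tran 2/2, Quispe 1/1.

9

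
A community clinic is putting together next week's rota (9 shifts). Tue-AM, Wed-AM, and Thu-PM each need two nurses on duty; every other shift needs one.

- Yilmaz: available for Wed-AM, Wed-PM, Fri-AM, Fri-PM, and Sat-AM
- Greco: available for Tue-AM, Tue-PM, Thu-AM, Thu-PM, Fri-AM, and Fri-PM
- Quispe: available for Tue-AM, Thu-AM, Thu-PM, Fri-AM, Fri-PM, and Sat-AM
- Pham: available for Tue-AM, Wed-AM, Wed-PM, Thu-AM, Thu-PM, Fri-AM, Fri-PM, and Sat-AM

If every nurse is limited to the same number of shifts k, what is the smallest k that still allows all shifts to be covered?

With 4 nurses and 12 worker-slots to fill, someone must work at least ⌈12/4⌉ = 3 shifts, so k ≥ 3.
k = 3 works: Tue-AM→Greco+Quispe, Tue-PM→Greco, Wed-AM→Yilmaz+Pham, Wed-PM→Yilmaz, Thu-AM→Greco, Thu-PM→Quispe+Pham, Fri-AM→Quispe, Fri-PM→Pham, Sat-AM→Yilmaz.
Loads: Yilmaz 3, Greco 3, Quispe 3, Pham 3 — all ≤ 3.

3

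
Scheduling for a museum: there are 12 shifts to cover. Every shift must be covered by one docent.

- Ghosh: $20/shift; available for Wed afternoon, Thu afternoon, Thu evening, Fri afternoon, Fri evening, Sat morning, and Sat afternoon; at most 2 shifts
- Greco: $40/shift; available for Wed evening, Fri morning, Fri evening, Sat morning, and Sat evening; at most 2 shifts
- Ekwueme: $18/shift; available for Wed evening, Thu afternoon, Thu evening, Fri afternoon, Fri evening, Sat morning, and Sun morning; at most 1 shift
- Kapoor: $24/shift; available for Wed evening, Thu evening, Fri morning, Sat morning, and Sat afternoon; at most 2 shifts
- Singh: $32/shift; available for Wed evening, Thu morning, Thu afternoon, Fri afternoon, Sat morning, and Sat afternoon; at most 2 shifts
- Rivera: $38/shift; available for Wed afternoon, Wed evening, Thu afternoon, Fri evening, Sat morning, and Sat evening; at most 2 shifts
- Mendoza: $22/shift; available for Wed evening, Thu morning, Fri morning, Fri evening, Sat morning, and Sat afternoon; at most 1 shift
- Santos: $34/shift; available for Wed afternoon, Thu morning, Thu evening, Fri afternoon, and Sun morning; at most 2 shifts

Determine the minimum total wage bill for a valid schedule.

Picking the cheapest available docent for each shift independently would cost $248, but that ignores the shift limits.
An optimal schedule: Wed afternoon→Ghosh, Wed evening→Singh, Thu morning→Mendoza, Thu afternoon→Ghosh, Thu evening→Santos, Fri morning→Kapoor, Fri afternoon→Santos, Fri evening→Rivera, Sat morning→Singh, Sat afternoon→Kapoor, Sat evening→Rivera, Sun morning→Ekwueme.
Total: 20 + 32 + 22 + 20 + 34 + 24 + 34 + 38 + 32 + 24 + 38 + 18 = $336.

$336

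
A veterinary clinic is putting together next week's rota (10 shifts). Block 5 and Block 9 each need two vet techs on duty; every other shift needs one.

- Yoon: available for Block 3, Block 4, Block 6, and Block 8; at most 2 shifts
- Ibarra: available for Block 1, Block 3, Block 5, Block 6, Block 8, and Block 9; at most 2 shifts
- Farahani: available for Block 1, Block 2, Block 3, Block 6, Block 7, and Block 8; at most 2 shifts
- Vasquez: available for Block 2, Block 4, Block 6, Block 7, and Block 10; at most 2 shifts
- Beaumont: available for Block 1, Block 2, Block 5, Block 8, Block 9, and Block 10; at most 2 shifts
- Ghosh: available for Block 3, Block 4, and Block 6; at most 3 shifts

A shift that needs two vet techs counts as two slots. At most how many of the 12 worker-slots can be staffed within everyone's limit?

12

Total capacity across all vet techs is 2+2+2+2+2+3 = 13, and 12 slots are needed, so at most 12 can be filled.
An assignment achieving 12: Block 1→Farahani, Block 2→Vasquez, Block 3→Ghosh, Block 4→Yoon, Block 5→Ibarra+Beaumont, Block 6→Ghosh, Block 7→Farahani, Block 8→Yoon, Block 9→Ibarra+Beaumont, Block 10→Vasquez.
Loads: Yoon 2/2, Ibarra 2/2, Farahani 2/2, Vasquez 2/2, Beaumont 2/2, Ghosh 2/3.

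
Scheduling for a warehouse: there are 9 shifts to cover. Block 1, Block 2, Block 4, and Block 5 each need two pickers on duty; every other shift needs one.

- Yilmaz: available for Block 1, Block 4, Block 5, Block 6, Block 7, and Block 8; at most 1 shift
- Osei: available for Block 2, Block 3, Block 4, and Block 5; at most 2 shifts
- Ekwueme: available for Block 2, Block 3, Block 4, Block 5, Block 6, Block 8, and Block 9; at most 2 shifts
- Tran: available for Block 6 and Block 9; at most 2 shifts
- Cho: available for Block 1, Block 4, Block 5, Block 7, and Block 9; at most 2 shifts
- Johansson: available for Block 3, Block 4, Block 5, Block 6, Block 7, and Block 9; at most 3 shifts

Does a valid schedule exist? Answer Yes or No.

Total capacity is 1+2+2+2+2+3 = 12 but 13 worker-slots are needed — infeasible.

No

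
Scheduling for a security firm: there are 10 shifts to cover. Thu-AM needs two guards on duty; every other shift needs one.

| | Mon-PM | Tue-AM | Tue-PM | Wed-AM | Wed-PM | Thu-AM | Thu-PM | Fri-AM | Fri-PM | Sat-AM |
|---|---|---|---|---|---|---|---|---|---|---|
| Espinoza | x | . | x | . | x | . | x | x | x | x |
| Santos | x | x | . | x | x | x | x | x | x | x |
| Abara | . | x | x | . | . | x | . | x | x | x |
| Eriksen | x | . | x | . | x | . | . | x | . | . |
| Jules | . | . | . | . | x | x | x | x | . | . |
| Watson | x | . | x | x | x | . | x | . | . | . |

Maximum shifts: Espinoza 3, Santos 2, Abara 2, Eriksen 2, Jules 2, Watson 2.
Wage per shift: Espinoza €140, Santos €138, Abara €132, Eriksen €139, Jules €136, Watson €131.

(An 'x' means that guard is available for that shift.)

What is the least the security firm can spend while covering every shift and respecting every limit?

€1492

Picking the cheapest available guard for each shift independently would cost €1451, but that ignores the shift limits.
An optimal schedule: Mon-PM→Watson, Tue-AM→Abara, Tue-PM→Eriksen, Wed-AM→Watson, Wed-PM→Eriksen, Thu-AM→Abara+Jules, Thu-PM→Jules, Fri-AM→Espinoza, Fri-PM→Santos, Sat-AM→Santos.
Total: 131 + 132 + 139 + 131 + 139 + 132 + 136 + 136 + 140 + 138 + 138 = €1492.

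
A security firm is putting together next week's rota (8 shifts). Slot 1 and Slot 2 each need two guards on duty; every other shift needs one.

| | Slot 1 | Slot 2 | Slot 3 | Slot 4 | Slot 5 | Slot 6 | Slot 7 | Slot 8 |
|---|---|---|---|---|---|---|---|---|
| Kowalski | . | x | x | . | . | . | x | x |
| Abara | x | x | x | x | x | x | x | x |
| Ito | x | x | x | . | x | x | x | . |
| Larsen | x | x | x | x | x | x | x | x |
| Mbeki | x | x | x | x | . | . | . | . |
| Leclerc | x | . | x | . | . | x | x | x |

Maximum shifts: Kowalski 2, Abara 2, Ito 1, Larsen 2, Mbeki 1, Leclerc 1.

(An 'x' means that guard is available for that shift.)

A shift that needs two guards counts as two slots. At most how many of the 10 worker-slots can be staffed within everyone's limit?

Total capacity across all guards is 2+2+1+2+1+1 = 9, and 10 slots are needed, so at most 9 can be filled.
An assignment achieving 9: Slot 1→Larsen+Mbeki, Slot 2→Kowalski+Larsen, Slot 4→Abara, Slot 5→Abara, Slot 6→Ito, Slot 7→Leclerc, Slot 8→Kowalski.
Loads: Kowalski 2/2, Abara 2/2, Ito 1/1, Larsen 2/2, Mbeki 1/1, Leclerc 1/1.

9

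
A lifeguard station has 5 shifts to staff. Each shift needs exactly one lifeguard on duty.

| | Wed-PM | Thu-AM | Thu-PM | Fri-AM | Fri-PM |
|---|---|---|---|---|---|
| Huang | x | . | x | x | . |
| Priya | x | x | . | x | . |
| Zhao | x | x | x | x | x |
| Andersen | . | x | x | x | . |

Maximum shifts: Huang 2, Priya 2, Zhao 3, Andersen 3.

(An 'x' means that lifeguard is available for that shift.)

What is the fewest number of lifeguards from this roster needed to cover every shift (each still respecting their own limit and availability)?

5 slots to fill and no one can take more than 3, so at least ⌈5/3⌉ = 2 lifeguards are needed.
Huang and Zhao alone can cover everything: Wed-PM→Huang, Thu-AM→Zhao, Thu-PM→Huang, Fri-AM→Zhao, Fri-PM→Zhao.

2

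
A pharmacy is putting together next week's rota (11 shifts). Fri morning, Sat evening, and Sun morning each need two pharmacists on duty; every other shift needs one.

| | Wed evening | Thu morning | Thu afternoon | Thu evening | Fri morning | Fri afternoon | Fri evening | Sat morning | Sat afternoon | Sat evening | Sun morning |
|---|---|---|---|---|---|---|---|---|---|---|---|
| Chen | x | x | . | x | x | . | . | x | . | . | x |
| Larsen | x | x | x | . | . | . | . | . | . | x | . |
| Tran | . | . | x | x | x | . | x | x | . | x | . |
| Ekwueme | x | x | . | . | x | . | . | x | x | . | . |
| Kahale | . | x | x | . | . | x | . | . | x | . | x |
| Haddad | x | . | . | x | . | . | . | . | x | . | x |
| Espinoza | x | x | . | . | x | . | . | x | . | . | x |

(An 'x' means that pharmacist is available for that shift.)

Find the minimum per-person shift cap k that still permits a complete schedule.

With 7 pharmacists and 14 worker-slots to fill, someone must work at least ⌈14/7⌉ = 2 shifts, so k ≥ 2.
k = 2 works: Wed evening→Haddad, Thu morning→Kahale, Thu afternoon→Larsen, Thu evening→Chen, Fri morning→Ekwueme+Espinoza, Fri afternoon→Kahale, Fri evening→Tran, Sat morning→Chen, Sat afternoon→Ekwueme, Sat evening→Larsen+Tran, Sun morning→Haddad+Espinoza.
Loads: Chen 2, Larsen 2, Tran 2, Ekwueme 2, Kahale 2, Haddad 2, Espinoza 2 — all ≤ 2.

2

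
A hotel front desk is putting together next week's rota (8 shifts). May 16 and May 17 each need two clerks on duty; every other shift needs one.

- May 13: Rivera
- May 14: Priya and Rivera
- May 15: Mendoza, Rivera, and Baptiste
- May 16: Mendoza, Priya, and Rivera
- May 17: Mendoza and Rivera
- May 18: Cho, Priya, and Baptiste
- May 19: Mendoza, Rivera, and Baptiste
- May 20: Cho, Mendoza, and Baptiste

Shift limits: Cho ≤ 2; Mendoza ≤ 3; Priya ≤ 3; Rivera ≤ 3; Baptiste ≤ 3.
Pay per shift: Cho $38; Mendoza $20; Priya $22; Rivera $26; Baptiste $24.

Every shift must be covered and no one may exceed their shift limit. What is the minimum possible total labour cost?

$226

May 13 can only be covered by Rivera, so that assignment is forced.
May 17 can only be covered by Mendoza and Rivera, so that assignment is forced.
Picking the cheapest available clerk for each shift independently would cost $218, but that ignores the shift limits.
An optimal schedule: May 13→Rivera, May 14→Priya, May 15→Mendoza, May 16→Mendoza+Priya, May 17→Mendoza+Rivera, May 18→Priya, May 19→Baptiste, May 20→Baptiste.
Total: 26 + 22 + 20 + 20 + 22 + 20 + 26 + 22 + 24 + 24 = $226.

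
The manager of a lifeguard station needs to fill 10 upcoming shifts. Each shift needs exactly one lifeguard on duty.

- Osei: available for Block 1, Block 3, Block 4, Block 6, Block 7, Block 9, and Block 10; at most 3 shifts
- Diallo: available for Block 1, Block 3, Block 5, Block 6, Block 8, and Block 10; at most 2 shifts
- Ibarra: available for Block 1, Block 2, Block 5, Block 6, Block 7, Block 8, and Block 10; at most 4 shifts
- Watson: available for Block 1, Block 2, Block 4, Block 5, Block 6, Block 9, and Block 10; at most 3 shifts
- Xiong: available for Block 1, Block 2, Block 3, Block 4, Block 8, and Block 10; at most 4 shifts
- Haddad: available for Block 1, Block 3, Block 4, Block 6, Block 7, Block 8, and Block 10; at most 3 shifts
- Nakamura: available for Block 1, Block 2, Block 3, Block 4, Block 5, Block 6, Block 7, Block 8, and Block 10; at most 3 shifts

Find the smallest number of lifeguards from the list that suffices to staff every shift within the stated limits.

3

10 slots to fill and no one can take more than 4, so at least ⌈10/4⌉ = 3 lifeguards are needed.
Osei, Ibarra, and Watson alone can cover everything: Block 1→Ibarra, Block 2→Ibarra, Block 3→Osei, Block 4→Osei, Block 5→Ibarra, Block 6→Watson, Block 7→Osei, Block 8→Ibarra, Block 9→Watson, Block 10→Watson.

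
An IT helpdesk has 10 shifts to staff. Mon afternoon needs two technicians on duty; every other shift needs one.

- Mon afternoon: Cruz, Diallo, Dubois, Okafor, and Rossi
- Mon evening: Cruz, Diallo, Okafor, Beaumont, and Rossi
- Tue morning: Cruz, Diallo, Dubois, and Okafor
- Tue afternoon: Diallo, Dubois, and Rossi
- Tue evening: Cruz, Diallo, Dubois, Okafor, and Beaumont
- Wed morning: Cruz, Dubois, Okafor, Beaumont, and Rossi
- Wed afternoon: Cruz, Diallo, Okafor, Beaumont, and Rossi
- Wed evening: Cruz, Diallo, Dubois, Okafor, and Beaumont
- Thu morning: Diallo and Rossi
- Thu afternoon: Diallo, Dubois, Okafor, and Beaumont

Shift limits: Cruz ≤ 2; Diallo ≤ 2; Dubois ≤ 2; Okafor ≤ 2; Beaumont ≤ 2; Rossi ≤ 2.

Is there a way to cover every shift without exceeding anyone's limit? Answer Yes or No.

Yes

One valid schedule: Mon afternoon→Okafor+Rossi, Mon evening→Cruz, Tue morning→Cruz, Tue afternoon→Diallo, Tue evening→Dubois, Wed morning→Okafor, Wed afternoon→Beaumont, Wed evening→Beaumont, Thu morning→Diallo, Thu afternoon→Dubois.
Loads: Cruz 2/2, Diallo 2/2, Dubois 2/2, Okafor 2/2, Beaumont 2/2, Rossi 1/2 — all within limits.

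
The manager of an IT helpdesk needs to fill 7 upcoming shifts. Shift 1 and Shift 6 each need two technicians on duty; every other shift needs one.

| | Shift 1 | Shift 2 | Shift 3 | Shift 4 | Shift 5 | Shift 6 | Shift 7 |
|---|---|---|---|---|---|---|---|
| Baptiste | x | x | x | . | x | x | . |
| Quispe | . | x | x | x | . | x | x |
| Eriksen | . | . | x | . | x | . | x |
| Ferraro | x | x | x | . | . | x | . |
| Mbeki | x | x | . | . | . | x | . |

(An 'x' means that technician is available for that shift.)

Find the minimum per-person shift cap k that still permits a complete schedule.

2

With 5 technicians and 9 worker-slots to fill, someone must work at least ⌈9/5⌉ = 2 shifts, so k ≥ 2.
k = 2 works: Shift 1→Baptiste+Ferraro, Shift 2→Mbeki, Shift 3→Eriksen, Shift 4→Quispe, Shift 5→Baptiste, Shift 6→Ferraro+Mbeki, Shift 7→Quispe.
Loads: Baptiste 2, Quispe 2, Eriksen 1, Ferraro 2, Mbeki 2 — all ≤ 2.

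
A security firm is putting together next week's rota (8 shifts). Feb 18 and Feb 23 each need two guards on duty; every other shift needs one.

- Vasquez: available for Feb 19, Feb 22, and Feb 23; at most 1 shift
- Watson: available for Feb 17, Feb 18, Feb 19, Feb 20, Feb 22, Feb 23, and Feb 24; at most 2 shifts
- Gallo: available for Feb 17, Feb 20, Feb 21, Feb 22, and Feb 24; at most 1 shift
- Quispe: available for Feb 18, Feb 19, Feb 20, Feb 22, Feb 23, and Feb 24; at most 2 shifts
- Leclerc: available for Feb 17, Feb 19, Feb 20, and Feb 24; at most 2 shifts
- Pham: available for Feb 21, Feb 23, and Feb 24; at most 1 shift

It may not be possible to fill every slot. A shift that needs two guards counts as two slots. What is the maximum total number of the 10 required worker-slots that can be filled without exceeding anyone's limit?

Total capacity across all guards is 1+2+1+2+2+1 = 9, and 10 slots are needed, so at most 9 can be filled.
An assignment achieving 9: Feb 17→Watson, Feb 18→Watson+Quispe, Feb 19→Vasquez, Feb 20→Leclerc, Feb 21→Gallo, Feb 22→Quispe, Feb 23→Pham, Feb 24→Leclerc.
Loads: Vasquez 1/1, Watson 2/2, Gallo 1/1, Quispe 2/2, Leclerc 2/2, Pham 1/1.

9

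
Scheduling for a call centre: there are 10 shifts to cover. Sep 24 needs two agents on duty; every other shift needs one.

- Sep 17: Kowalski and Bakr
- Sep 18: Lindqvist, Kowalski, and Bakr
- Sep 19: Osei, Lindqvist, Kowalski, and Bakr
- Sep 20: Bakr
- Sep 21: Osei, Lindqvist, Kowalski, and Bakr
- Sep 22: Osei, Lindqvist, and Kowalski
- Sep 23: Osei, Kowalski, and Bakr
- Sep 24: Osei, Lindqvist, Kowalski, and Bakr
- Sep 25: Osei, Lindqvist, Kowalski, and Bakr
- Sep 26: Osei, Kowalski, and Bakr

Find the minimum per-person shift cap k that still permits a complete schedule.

With 4 agents and 11 worker-slots to fill, someone must work at least ⌈11/4⌉ = 3 shifts, so k ≥ 3.
k = 3 works: Sep 17→Kowalski, Sep 18→Lindqvist, Sep 19→Lindqvist, Sep 20→Bakr, Sep 21→Lindqvist, Sep 22→Osei, Sep 23→Osei, Sep 24→Kowalski+Bakr, Sep 25→Kowalski, Sep 26→Osei.
Loads: Osei 3, Lindqvist 3, Kowalski 3, Bakr 2 — all ≤ 3.

3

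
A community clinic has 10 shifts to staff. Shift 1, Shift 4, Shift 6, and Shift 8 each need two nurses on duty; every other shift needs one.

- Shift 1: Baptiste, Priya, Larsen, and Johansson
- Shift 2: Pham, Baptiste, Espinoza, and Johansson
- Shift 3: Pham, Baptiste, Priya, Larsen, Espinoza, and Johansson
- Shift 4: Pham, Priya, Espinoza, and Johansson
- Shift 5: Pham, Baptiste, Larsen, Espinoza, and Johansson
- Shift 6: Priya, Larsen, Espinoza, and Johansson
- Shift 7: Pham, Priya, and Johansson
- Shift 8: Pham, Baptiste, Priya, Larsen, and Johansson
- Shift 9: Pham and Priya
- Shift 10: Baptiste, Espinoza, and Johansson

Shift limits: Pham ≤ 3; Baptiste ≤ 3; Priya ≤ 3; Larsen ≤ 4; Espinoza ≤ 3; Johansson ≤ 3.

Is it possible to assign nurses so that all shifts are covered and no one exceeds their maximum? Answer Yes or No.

Yes

One valid schedule: Shift 1→Baptiste+Priya, Shift 2→Pham, Shift 3→Priya, Shift 4→Priya+Espinoza, Shift 5→Baptiste, Shift 6→Larsen+Espinoza, Shift 7→Pham, Shift 8→Larsen+Johansson, Shift 9→Pham, Shift 10→Baptiste.
Loads: Pham 3/3, Baptiste 3/3, Priya 3/3, Larsen 2/4, Espinoza 2/3, Johansson 1/3 — all within limits.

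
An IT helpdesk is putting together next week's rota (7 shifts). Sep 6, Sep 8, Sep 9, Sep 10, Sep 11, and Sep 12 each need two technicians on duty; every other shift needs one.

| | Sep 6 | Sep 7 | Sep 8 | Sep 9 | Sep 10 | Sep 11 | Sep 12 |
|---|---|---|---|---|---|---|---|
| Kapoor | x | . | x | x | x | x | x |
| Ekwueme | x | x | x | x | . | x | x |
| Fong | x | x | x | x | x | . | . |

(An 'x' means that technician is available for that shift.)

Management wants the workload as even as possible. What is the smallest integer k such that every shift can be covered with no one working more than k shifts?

With 3 technicians and 13 worker-slots to fill, someone must work at least ⌈13/3⌉ = 5 shifts, so k ≥ 5.
k = 5 works: Sep 6→Kapoor+Ekwueme, Sep 7→Ekwueme, Sep 8→Kapoor+Fong, Sep 9→Ekwueme+Fong, Sep 10→Kapoor+Fong, Sep 11→Kapoor+Ekwueme, Sep 12→Kapoor+Ekwueme.
Loads: Kapoor 5, Ekwueme 5, Fong 3 — all ≤ 5.

5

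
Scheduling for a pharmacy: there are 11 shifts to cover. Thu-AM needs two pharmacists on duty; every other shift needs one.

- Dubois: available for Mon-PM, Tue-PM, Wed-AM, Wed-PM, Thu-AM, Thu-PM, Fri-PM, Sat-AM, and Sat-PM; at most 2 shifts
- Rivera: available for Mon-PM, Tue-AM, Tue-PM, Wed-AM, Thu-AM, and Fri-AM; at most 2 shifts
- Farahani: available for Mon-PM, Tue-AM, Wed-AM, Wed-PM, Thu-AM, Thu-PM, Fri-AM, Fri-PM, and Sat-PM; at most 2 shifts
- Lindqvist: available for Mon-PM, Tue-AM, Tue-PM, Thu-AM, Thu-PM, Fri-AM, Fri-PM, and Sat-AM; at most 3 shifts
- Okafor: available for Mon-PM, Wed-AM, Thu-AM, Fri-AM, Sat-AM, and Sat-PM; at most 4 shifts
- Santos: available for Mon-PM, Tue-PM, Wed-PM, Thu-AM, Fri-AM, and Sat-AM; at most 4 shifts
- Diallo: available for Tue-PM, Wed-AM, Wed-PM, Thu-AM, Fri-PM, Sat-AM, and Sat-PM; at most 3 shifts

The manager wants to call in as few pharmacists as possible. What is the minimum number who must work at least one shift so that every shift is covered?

4

12 slots to fill and no one can take more than 4, so at least ⌈12/4⌉ = 3 pharmacists are needed.
Any 3 pharmacists together have capacity at most 4+4+3 = 11 < 12 slots, so 3 can never suffice.
Dubois, Rivera, Okafor, and Santos alone can cover everything: Mon-PM→Santos, Tue-AM→Rivera, Tue-PM→Rivera, Wed-AM→Okafor, Wed-PM→Santos, Thu-AM→Okafor+Santos, Thu-PM→Dubois, Fri-AM→Okafor, Fri-PM→Dubois, Sat-AM→Santos, Sat-PM→Okafor.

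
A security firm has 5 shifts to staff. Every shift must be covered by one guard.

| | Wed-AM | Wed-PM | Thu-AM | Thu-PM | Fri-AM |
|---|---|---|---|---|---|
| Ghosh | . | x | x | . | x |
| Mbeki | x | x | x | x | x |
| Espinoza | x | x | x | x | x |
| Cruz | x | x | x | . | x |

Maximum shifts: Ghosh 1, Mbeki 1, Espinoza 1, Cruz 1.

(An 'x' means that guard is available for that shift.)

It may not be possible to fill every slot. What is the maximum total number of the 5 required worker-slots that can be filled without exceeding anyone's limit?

Total capacity across all guards is 1+1+1+1 = 4, and 5 slots are needed, so at most 4 can be filled.
An assignment achieving 4: Wed-AM→Espinoza, Wed-PM→Ghosh, Thu-AM→Cruz, Thu-PM→Mbeki.
Loads: Ghosh 1/1, Mbeki 1/1, Espinoza 1/1, Cruz 1/1.

4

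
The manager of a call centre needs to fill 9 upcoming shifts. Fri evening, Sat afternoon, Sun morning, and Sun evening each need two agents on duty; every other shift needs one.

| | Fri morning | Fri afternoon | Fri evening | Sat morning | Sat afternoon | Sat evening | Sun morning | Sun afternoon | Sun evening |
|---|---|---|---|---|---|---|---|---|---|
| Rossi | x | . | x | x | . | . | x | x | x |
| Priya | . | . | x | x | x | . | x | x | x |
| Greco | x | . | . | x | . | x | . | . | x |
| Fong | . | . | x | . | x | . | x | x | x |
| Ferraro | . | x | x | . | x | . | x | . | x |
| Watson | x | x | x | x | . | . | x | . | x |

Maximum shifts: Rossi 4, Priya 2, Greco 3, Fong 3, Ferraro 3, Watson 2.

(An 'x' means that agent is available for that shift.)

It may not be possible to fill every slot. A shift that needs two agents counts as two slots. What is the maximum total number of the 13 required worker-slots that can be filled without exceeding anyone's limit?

13

Total capacity across all agents is 4+2+3+3+3+2 = 17, and 13 slots are needed, so at most 13 can be filled.
An assignment achieving 13: Fri morning→Rossi, Fri afternoon→Ferraro, Fri evening→Rossi+Priya, Sat morning→Rossi, Sat afternoon→Priya+Fong, Sat evening→Greco, Sun morning→Fong+Ferraro, Sun afternoon→Rossi, Sun evening→Greco+Fong.
Loads: Rossi 4/4, Priya 2/2, Greco 2/3, Fong 3/3, Ferraro 2/3, Watson 0/2.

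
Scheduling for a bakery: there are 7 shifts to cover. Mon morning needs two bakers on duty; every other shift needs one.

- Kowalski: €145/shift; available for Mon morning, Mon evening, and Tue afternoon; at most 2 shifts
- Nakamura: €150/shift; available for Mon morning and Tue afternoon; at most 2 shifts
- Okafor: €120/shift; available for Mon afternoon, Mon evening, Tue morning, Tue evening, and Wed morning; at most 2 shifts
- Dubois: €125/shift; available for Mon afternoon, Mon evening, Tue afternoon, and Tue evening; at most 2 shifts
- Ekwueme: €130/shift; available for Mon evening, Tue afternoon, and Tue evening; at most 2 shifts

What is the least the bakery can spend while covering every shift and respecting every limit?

€1045

Mon morning can only be covered by Kowalski and Nakamura, so that assignment is forced.
Tue morning can only be covered by Okafor, so that assignment is forced.
Wed morning can only be covered by Okafor, so that assignment is forced.
Picking the cheapest available baker for each shift independently would cost €1020, but that ignores the shift limits.
An optimal schedule: Mon morning→Kowalski+Nakamura, Mon afternoon→Dubois, Mon evening→Ekwueme, Tue morning→Okafor, Tue afternoon→Ekwueme, Tue evening→Dubois, Wed morning→Okafor.
Total: 145 + 150 + 125 + 130 + 120 + 130 + 125 + 120 = €1045.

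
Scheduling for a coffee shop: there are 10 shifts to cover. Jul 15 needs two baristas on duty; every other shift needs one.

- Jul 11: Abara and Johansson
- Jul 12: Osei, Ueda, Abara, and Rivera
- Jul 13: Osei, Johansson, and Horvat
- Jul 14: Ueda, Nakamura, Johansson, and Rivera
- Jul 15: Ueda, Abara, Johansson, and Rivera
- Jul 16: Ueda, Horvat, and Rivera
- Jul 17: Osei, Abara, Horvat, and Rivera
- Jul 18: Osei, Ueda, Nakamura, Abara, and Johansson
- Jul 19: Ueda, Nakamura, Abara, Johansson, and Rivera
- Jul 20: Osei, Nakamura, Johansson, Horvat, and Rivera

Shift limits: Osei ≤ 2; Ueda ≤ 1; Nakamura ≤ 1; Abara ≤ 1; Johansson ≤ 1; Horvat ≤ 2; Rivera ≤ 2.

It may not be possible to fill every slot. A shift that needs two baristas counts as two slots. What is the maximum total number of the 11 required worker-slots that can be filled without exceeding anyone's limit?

10

Total capacity across all baristas is 2+1+1+1+1+2+2 = 10, and 11 slots are needed, so at most 10 can be filled.
An assignment achieving 10: Jul 11→Abara, Jul 12→Osei, Jul 13→Osei, Jul 14→Nakamura, Jul 15→Johansson+Rivera, Jul 16→Ueda, Jul 17→Horvat, Jul 19→Rivera, Jul 20→Horvat.
Loads: Osei 2/2, Ueda 1/1, Nakamura 1/1, Abara 1/1, Johansson 1/1, Horvat 2/2, Rivera 2/2.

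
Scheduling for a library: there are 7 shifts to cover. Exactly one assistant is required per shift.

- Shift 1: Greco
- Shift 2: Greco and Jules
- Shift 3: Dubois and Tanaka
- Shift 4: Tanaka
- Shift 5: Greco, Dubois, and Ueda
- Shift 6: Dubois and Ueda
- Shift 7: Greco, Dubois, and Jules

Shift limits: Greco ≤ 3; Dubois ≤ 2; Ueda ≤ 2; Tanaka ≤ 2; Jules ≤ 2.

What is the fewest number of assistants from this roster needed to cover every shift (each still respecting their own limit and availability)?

7 slots to fill and no one can take more than 3, so at least ⌈7/3⌉ = 3 assistants are needed.
Greco, Dubois, and Tanaka alone can cover everything: Shift 1→Greco, Shift 2→Greco, Shift 3→Tanaka, Shift 4→Tanaka, Shift 5→Greco, Shift 6→Dubois, Shift 7→Dubois.

3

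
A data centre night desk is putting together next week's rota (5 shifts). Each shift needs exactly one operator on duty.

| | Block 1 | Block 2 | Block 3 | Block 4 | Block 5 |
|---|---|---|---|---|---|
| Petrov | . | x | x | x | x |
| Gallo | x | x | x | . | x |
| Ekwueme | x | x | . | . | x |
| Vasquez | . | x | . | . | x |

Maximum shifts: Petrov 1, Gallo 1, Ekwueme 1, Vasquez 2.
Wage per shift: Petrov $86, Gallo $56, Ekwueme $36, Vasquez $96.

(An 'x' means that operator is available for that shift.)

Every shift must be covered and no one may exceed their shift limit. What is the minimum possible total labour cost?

$370

Block 4 can only be covered by Petrov, so that assignment is forced.
Picking the cheapest available operator for each shift independently would cost $250, but that ignores the shift limits.
An optimal schedule: Block 1→Ekwueme, Block 2→Vasquez, Block 3→Gallo, Block 4→Petrov, Block 5→Vasquez.
Total: 36 + 96 + 56 + 86 + 96 = $370.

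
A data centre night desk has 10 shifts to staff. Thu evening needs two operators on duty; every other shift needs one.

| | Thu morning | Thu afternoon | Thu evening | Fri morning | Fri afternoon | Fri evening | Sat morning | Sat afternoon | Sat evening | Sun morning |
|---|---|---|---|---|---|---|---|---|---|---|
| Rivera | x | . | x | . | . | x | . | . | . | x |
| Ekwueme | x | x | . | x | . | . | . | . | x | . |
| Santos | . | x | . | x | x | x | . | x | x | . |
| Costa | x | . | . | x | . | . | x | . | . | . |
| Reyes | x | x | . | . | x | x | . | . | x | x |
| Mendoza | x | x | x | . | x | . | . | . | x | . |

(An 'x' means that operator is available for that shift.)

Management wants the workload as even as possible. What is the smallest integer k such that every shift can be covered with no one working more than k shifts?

With 6 operators and 11 worker-slots to fill, someone must work at least ⌈11/6⌉ = 2 shifts, so k ≥ 2.
k = 2 works: Thu morning→Costa, Thu afternoon→Ekwueme, Thu evening→Rivera+Mendoza, Fri morning→Ekwueme, Fri afternoon→Santos, Fri evening→Reyes, Sat morning→Costa, Sat afternoon→Santos, Sat evening→Reyes, Sun morning→Rivera.
Loads: Rivera 2, Ekwueme 2, Santos 2, Costa 2, Reyes 2, Mendoza 1 — all ≤ 2.

2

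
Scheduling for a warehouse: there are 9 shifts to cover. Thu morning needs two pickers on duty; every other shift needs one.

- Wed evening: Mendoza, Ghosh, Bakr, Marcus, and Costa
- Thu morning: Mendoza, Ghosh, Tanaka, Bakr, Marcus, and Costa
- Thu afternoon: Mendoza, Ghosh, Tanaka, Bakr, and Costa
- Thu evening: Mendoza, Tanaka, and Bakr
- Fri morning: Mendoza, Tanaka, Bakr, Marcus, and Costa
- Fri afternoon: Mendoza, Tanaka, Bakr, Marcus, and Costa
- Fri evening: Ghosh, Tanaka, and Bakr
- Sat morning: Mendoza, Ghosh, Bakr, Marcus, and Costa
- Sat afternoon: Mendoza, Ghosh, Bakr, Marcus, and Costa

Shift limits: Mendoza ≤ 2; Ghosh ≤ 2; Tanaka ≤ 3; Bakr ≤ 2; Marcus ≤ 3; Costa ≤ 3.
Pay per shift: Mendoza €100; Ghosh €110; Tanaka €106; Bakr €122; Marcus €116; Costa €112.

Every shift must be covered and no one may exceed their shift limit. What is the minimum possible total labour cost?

€1074

Picking the cheapest available picker for each shift independently would cost €1012, but that ignores the shift limits.
An optimal schedule: Wed evening→Mendoza, Thu morning→Ghosh+Costa, Thu afternoon→Tanaka, Thu evening→Mendoza, Fri morning→Tanaka, Fri afternoon→Costa, Fri evening→Tanaka, Sat morning→Ghosh, Sat afternoon→Costa.
Total: 100 + 110 + 112 + 106 + 100 + 106 + 112 + 106 + 110 + 112 = €1074.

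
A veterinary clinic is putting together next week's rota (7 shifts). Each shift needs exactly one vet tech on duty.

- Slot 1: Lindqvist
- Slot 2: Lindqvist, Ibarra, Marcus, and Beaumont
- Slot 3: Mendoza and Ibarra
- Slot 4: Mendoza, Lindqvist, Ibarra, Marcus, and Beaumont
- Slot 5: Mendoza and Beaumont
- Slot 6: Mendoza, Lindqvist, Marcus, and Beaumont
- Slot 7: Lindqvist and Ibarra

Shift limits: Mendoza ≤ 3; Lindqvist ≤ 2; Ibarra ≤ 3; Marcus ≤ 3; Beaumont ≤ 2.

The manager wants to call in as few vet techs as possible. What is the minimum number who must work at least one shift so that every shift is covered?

7 slots to fill and no one can take more than 3, so at least ⌈7/3⌉ = 3 vet techs are needed.
Mendoza, Lindqvist, and Ibarra alone can cover everything: Slot 1→Lindqvist, Slot 2→Lindqvist, Slot 3→Mendoza, Slot 4→Ibarra, Slot 5→Mendoza, Slot 6→Mendoza, Slot 7→Ibarra.

3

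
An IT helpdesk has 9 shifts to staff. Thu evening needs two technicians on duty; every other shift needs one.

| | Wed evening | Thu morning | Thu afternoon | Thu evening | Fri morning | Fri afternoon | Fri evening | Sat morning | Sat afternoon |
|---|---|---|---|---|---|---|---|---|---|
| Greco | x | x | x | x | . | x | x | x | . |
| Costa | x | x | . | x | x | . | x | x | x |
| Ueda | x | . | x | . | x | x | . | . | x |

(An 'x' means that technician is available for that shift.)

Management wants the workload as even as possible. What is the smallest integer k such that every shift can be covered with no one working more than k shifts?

With 3 technicians and 10 worker-slots to fill, someone must work at least ⌈10/3⌉ = 4 shifts, so k ≥ 4.
k = 4 works: Wed evening→Ueda, Thu morning→Greco, Thu afternoon→Greco, Thu evening→Greco+Costa, Fri morning→Costa, Fri afternoon→Greco, Fri evening→Costa, Sat morning→Costa, Sat afternoon→Ueda.
Loads: Greco 4, Costa 4, Ueda 2 — all ≤ 4.

4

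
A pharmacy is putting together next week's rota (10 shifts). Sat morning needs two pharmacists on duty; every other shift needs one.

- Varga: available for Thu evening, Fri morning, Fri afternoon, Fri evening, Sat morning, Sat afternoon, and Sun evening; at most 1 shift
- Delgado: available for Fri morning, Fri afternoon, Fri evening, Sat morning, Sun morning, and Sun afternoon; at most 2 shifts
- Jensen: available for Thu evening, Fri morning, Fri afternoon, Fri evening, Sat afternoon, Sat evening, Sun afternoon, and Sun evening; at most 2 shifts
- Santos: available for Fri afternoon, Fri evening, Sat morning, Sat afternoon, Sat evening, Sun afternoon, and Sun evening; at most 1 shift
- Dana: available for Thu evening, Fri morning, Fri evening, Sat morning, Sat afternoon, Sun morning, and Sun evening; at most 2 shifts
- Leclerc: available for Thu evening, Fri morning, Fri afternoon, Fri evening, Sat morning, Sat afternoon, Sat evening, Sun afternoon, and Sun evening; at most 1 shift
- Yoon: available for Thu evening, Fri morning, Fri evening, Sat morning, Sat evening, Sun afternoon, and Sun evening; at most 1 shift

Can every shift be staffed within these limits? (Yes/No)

Total capacity is 1+2+2+1+2+1+1 = 10 but 11 worker-slots are needed — infeasible.

No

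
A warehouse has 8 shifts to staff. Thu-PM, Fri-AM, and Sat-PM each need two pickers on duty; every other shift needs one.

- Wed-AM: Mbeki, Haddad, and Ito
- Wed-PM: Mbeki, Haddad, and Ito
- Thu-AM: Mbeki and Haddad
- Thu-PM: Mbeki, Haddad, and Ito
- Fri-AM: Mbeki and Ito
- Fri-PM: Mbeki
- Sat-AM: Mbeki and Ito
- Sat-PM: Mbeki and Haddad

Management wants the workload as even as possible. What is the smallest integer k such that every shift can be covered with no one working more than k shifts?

With 3 pickers and 11 worker-slots to fill, someone must work at least ⌈11/3⌉ = 4 shifts, so k ≥ 4.
k = 4 works: Wed-AM→Haddad, Wed-PM→Haddad, Thu-AM→Mbeki, Thu-PM→Haddad+Ito, Fri-AM→Mbeki+Ito, Fri-PM→Mbeki, Sat-AM→Ito, Sat-PM→Mbeki+Haddad.
Loads: Mbeki 4, Haddad 4, Ito 3 — all ≤ 4.

4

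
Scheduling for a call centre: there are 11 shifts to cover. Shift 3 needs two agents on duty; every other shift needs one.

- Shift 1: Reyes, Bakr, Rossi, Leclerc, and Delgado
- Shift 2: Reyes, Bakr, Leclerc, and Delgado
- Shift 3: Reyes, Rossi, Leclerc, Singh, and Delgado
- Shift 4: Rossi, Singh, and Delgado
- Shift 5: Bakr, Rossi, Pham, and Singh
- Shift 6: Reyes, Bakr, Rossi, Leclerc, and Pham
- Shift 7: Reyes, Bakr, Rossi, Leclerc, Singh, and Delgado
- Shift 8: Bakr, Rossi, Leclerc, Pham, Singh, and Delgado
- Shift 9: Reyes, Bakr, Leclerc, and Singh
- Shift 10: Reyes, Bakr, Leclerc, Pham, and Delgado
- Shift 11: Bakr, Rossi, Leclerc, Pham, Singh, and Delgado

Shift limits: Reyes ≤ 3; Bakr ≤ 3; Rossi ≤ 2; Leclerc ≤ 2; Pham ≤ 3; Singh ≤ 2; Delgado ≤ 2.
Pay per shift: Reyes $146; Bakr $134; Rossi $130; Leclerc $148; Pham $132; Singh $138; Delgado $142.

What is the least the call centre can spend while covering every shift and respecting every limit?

$1618

Picking the cheapest available agent for each shift independently would cost $1578, but that ignores the shift limits.
An optimal schedule: Shift 1→Bakr, Shift 2→Bakr, Shift 3→Singh+Delgado, Shift 4→Rossi, Shift 5→Rossi, Shift 6→Pham, Shift 7→Singh, Shift 8→Pham, Shift 9→Bakr, Shift 10→Pham, Shift 11→Delgado.
Total: 134 + 134 + 138 + 142 + 130 + 130 + 132 + 138 + 132 + 134 + 132 + 142 = $1618.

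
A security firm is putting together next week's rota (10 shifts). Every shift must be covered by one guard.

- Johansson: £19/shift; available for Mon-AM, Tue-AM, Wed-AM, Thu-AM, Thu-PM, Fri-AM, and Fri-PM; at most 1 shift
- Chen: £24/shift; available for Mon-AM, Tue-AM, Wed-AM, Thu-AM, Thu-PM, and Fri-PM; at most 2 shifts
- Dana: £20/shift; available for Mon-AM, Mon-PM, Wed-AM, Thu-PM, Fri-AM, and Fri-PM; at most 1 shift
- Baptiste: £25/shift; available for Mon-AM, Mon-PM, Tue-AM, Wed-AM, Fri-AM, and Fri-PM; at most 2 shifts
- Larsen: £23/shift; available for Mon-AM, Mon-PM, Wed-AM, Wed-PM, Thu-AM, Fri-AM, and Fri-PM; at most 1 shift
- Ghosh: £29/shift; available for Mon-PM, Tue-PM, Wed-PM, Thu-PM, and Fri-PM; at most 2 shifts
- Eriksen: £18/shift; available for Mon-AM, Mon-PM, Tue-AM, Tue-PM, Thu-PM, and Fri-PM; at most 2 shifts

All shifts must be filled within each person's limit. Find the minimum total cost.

£225

Picking the cheapest available guard for each shift independently would cost £188, but that ignores the shift limits.
An optimal schedule: Mon-AM→Baptiste, Mon-PM→Baptiste, Tue-AM→Eriksen, Tue-PM→Eriksen, Wed-AM→Chen, Wed-PM→Larsen, Thu-AM→Johansson, Thu-PM→Chen, Fri-AM→Dana, Fri-PM→Ghosh.
Total: 25 + 25 + 18 + 18 + 24 + 23 + 19 + 24 + 20 + 29 = £225.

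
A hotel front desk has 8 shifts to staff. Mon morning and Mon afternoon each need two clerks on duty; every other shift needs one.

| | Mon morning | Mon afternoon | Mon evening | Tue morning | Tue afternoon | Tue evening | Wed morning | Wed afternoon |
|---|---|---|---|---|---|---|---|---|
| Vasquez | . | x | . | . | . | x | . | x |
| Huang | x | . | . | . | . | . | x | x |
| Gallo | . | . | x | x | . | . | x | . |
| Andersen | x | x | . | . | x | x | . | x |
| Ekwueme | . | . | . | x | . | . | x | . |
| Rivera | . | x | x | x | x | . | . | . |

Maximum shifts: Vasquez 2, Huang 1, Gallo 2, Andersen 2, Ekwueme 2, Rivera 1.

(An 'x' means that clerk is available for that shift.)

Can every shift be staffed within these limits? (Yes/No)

Total capacity is 10 and 10 slots are needed, so capacity alone doesn't rule it out.
Shifts {Mon morning, Mon afternoon, Tue afternoon, Tue evening, Wed afternoon} need 7 worker-slots in total, but the clerks available for any of those shifts (Vasquez, Huang, Andersen, and Rivera) can supply at most 6 among them. So no valid schedule exists.

No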